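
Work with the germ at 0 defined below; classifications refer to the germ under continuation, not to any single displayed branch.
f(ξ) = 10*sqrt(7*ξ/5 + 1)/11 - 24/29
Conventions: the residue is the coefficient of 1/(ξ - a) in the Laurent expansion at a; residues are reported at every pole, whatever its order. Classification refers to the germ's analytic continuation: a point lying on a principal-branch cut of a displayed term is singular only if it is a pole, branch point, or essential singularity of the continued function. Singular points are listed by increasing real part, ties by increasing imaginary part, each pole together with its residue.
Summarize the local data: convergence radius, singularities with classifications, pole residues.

Branch term (10/11)*sqrt(1 - ξ/(-5/7)): its argument vanishes at ξ = -5/7, a square-root branch point, modulus 5/7.
The radius of convergence is the smallest modulus among the singular points: 5/7.

Radius of convergence at 0: 5/7.
At -5/7: an algebraic (square-root) branch point.


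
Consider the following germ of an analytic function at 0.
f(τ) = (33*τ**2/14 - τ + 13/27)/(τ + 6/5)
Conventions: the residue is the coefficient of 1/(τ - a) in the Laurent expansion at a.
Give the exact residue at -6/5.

At the order-1 pole -6/5 set g(τ) = (τ - (-6/5))*f(τ) = 33*τ**2/14 - τ + 13/27.
Simple pole: residue = g(a) at a = -6/5, which is 23983/4725.

The residue is 23983/4725.


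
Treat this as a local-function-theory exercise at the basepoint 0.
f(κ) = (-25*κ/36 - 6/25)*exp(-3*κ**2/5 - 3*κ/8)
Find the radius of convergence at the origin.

The factor exp(-3*κ**2/5 - 3*κ/8) is entire and contributes no finite singular point.
The polynomial part has no poles.
No finite singular points: the Taylor series at 0 converges everywhere.

The radius of convergence is infinite.


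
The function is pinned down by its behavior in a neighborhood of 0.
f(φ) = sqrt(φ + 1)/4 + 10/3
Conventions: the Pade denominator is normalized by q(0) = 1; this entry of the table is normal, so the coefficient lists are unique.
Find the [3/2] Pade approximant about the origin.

Taylor coefficients needed (expand at 0): a_0 = 43/12, a_1 = 1/8, a_2 = -1/32, a_3 = 1/64, a_4 = -5/512, a_5 = 7/1024.
Write the denominator as Q(φ) = 1 + q1*φ + q2*φ^2. Requiring Q*f - P = O(φ^6) with deg P <= 3 kills the coefficients of φ^4..φ^5 in Q*f:
  φ^4: a_4 + q1*a_3 + q2*a_2 = 0, i.e. -5/512 + (1/64)*q1 + (-1/32)*q2 = 0.
  φ^5: a_5 + q1*a_4 + q2*a_3 = 0, i.e. 7/1024 + (-5/512)*q1 + (1/64)*q2 = 0.
Solving this linear system: q1 = 1, q2 = 3/16.
The numerator is Q*f truncated at degree 3: P0 = a_0 = 43/12; P1 = a_1 + q1*a_0 = 89/24; P2 = a_2 + q1*a_1 + q2*a_0 = 49/64; P3 = a_3 + q1*a_2 + q2*a_1 = 1/128.

The Pade approximant has numerator coefficients [43/12, 89/24, 49/64, 1/128]; denominator coefficients [1, 1, 3/16].


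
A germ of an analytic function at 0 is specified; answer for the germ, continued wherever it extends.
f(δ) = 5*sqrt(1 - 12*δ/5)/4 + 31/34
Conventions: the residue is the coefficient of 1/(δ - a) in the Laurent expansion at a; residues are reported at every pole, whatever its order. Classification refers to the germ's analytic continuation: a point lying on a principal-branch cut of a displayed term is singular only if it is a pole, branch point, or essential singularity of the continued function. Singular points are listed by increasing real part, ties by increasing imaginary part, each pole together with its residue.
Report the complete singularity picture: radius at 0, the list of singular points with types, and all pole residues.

Radius of convergence at 0: 5/12.
At 5/12: an algebraic (square-root) branch point.

Branch term (5/4)*sqrt(1 - δ/(5/12)): its argument vanishes at δ = 5/12, a square-root branch point, modulus 5/12.
The radius of convergence is the smallest modulus among the singular points: 5/12.


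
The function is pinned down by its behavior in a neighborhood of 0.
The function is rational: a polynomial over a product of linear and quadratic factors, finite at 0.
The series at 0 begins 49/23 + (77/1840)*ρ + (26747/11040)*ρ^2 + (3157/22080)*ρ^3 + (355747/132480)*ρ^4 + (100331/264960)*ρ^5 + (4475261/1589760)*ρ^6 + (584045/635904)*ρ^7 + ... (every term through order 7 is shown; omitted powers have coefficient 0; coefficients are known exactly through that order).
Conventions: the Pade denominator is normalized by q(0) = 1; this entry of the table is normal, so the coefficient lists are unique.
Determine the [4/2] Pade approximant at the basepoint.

Taylor coefficients needed (read off): a_0 = 49/23, a_1 = 77/1840, a_2 = 26747/11040, a_3 = 3157/22080, a_4 = 355747/132480, a_5 = 100331/264960, a_6 = 4475261/1589760.
Write the denominator as Q(ρ) = 1 + q1*ρ + q2*ρ^2. Requiring Q*f - P = O(ρ^7) with deg P <= 4 kills the coefficients of ρ^5..ρ^6 in Q*f:
  ρ^5: a_5 + q1*a_4 + q2*a_3 = 0, i.e. 100331/264960 + (355747/132480)*q1 + (3157/22080)*q2 = 0.
  ρ^6: a_6 + q1*a_5 + q2*a_4 = 0, i.e. 4475261/1589760 + (100331/264960)*q1 + (355747/132480)*q2 = 0.
Solving this linear system: q1 = -1122660/13078477, q2 = -162626171/156941724.
The numerator is Q*f truncated at degree 4: P0 = a_0 = 49/23; P1 = a_1 + q1*a_0 = -3393784471/24064397680; P2 = a_2 + q1*a_1 + q2*a_0 = 10181353413/48128795360; P3 = a_3 + q1*a_2 + q2*a_1 = -5214839553/48128795360; P4 = a_4 + q1*a_3 + q2*a_2 = 15644518659/96257590720.

The Pade approximant has numerator coefficients [49/23, -3393784471/24064397680, 10181353413/48128795360, -5214839553/48128795360, 15644518659/96257590720]; denominator coefficients [1, -1122660/13078477, -162626171/156941724].


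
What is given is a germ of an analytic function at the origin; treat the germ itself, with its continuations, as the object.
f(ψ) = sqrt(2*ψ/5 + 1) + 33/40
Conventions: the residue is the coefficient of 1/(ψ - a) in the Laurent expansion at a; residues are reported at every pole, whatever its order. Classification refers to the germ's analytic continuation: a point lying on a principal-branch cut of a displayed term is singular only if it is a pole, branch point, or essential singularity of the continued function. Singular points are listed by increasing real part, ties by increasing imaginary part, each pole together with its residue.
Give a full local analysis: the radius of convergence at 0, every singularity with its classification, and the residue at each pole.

Radius of convergence at 0: 5/2.
At -5/2: an algebraic (square-root) branch point.

Branch term (1)*sqrt(1 - ψ/(-5/2)): its argument vanishes at ψ = -5/2, a square-root branch point, modulus 5/2.
The radius of convergence is the smallest modulus among the singular points: 5/2.


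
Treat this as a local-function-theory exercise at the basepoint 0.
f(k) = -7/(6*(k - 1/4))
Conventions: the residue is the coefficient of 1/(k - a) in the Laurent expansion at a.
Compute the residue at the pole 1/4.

The residue is -7/6.

At the order-1 pole 1/4 set g(k) = (k - (1/4))*f(k) = -7/6.
Simple pole: residue = g(a) at a = 1/4, which is -7/6.


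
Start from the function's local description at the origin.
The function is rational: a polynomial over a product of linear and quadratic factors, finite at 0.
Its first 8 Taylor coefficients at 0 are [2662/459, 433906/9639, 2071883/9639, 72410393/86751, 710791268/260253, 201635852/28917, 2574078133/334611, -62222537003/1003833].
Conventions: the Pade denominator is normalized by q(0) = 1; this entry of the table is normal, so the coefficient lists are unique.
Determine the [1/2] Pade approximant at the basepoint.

Taylor coefficients needed (read off): a_0 = 2662/459, a_1 = 433906/9639, a_2 = 2071883/9639, a_3 = 72410393/86751.
Write the denominator as Q(ν) = 1 + q1*ν + q2*ν^2. Requiring Q*f - P = O(ν^4) with deg P <= 1 kills the coefficients of ν^2..ν^3 in Q*f:
  ν^2: a_2 + q1*a_1 + q2*a_0 = 0, i.e. 2071883/9639 + (433906/9639)*q1 + (2662/459)*q2 = 0.
  ν^3: a_3 + q1*a_2 + q2*a_1 = 0, i.e. 72410393/86751 + (2071883/9639)*q1 + (433906/9639)*q2 = 0.
Solving this linear system: q1 = -4184116/674805, q2 = 492793423/44537130.
The numerator is Q*f truncated at degree 1: P0 = a_0 = 2662/459; P1 = a_1 + q1*a_0 = 6544609522/722716155.

The Pade approximant has numerator coefficients [2662/459, 6544609522/722716155]; denominator coefficients [1, -4184116/674805, 492793423/44537130].


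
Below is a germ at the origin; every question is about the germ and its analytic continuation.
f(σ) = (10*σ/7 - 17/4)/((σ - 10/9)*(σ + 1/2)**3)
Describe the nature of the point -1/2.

The denominator factor σ + 1/2 vanishes at -1/2 and appears to the power 3; the numerator there equals -139/28, nonzero, and no other factor vanishes.
Hence a pole whose order is the multiplicity, 3.

The point is a pole of order 3.


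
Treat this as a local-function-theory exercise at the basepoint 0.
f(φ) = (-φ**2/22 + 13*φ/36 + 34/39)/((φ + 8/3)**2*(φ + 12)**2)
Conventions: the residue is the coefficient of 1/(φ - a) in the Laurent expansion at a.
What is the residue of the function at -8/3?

At the order-2 pole -8/3 set g(φ) = (φ - (-8/3))^2*f(φ) = (-φ**2/22 + 13*φ/36 + 34/39)/(φ + 12)**2.
Order-2 pole: residue = g'(a); g'(-8/3) = 24949/3139136, so the residue is 24949/3139136.

The residue is 24949/3139136.


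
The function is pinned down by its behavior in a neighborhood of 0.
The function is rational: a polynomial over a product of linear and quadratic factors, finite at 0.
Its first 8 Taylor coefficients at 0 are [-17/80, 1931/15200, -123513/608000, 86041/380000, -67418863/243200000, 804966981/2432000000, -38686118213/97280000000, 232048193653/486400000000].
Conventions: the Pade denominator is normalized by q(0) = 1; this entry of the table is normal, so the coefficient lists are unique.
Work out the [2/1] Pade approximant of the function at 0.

Taylor coefficients needed (read off): a_0 = -17/80, a_1 = 1931/15200, a_2 = -123513/608000, a_3 = 86041/380000.
Write the denominator as Q(y) = 1 + q1*y. Requiring Q*f - P = O(y^4) with deg P <= 2 kills the coefficients of y^3..y^3 in Q*f:
  y^3: a_3 + q1*a_2 = 0, i.e. 86041/380000 + (-123513/608000)*q1 = 0.
Solving this linear system: q1 = 688328/617565.
The numerator is Q*f truncated at degree 2: P0 = a_0 = -17/80; P1 = a_1 + q1*a_0 = -41231257/375479520; P2 = a_2 + q1*a_1 = -184886809/3003836160.

The Pade approximant has numerator coefficients [-17/80, -41231257/375479520, -184886809/3003836160]; denominator coefficients [1, 688328/617565].


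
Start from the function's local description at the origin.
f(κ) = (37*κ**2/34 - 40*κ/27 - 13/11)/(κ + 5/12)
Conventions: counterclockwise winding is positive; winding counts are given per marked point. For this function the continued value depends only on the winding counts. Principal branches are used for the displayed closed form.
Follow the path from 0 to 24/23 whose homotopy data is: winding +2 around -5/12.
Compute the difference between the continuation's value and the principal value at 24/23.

The function is rational, hence single-valued: continuing it around any pole returns the same value, so the difference is 0.

Continued minus principal equals 0.


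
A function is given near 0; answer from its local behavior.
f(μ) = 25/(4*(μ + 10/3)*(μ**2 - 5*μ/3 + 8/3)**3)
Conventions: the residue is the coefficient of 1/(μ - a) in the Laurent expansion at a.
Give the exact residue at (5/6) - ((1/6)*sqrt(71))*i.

The residue is (-675/1560896) + ((3567459375/558661848256)*sqrt(71))*i.


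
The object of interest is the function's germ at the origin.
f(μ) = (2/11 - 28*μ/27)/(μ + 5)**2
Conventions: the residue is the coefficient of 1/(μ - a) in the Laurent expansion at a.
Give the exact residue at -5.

The residue is -28/27.

At the order-2 pole -5 set g(μ) = (μ - (-5))^2*f(μ) = 2/11 - 28*μ/27.
Order-2 pole: residue = g'(a); g'(-5) = -28/27, so the residue is -28/27.


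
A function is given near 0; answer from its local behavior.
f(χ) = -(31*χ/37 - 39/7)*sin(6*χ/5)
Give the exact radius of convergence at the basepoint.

The factor -sin(6*χ/5) is entire and contributes no finite singular point.
The polynomial part has no poles.
No finite singular points: the Taylor series at 0 converges everywhere.

The radius of convergence is infinite.


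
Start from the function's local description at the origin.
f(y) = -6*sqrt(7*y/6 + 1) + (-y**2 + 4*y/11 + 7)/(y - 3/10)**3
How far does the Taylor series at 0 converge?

Denominator factor (y - 3/10)^3: pole of order 3 at 3/10, modulus 3/10.
Branch term (-6)*sqrt(1 - y/(-6/7)): its argument vanishes at y = -6/7, a square-root branch point, modulus 6/7.
The radius of convergence is the smallest modulus among the singular points: 3/10.

The radius of convergence is 3/10.


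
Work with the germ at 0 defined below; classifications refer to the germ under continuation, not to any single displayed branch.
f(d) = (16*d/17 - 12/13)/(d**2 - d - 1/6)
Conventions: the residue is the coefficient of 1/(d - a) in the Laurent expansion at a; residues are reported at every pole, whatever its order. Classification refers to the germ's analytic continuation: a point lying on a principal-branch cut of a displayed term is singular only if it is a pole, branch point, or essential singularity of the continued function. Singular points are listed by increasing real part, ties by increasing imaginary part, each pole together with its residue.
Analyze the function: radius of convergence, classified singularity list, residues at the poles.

Radius of convergence at 0: -1/2 + (1/6)*sqrt(15).
At 1/2 - (1/6)*sqrt(15): a pole of order 1; residue 8/17 + (20/221)*sqrt(15).
At 1/2 + (1/6)*sqrt(15): a pole of order 1; residue 8/17 - (20/221)*sqrt(15).

Denominator factor (d**2 - d - 1/6): discriminant 5/3, real irrational roots 1/2 + (1/6)*sqrt(15) and 1/2 - (1/6)*sqrt(15); poles of order 1, moduli 1/2 + (1/6)*sqrt(15) and -1/2 + (1/6)*sqrt(15).
The radius of convergence is the smallest modulus among the singular points: -1/2 + (1/6)*sqrt(15).
The factor d**2 - d - 1/6 splits as (d - a)(d - a') with a = 1/2 - (1/6)*sqrt(15), a' = 1/2 + (1/6)*sqrt(15). At the order-1 pole a set g(d) = (d - a)*f(d) = [16*d/17 - 12/13] / (d - a').
Simple pole: residue = g(a) at a = 1/2 - (1/6)*sqrt(15), which is 8/17 + (20/221)*sqrt(15).
The factor d**2 - d - 1/6 splits as (d - a)(d - a') with a = 1/2 + (1/6)*sqrt(15), a' = 1/2 - (1/6)*sqrt(15). At the order-1 pole a set g(d) = (d - a)*f(d) = [16*d/17 - 12/13] / (d - a').
Simple pole: residue = g(a) at a = 1/2 + (1/6)*sqrt(15), which is 8/17 - (20/221)*sqrt(15).
List the singular points by increasing real part (a conjugate pair: the negative imaginary part first).


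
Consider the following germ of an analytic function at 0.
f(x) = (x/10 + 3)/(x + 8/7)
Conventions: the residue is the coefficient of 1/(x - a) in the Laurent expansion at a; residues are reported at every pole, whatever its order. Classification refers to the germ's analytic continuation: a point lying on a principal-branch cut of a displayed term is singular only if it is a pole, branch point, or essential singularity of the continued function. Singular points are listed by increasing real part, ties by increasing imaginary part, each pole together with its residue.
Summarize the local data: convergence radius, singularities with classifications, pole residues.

Radius of convergence at 0: 8/7.
At -8/7: a pole of order 1; residue 101/35.

Denominator factor (x + 8/7): pole of order 1 at -8/7, modulus 8/7.
The radius of convergence is the smallest modulus among the singular points: 8/7.
At the order-1 pole -8/7 set g(x) = (x - (-8/7))*f(x) = x/10 + 3.
Simple pole: residue = g(a) at a = -8/7, which is 101/35.


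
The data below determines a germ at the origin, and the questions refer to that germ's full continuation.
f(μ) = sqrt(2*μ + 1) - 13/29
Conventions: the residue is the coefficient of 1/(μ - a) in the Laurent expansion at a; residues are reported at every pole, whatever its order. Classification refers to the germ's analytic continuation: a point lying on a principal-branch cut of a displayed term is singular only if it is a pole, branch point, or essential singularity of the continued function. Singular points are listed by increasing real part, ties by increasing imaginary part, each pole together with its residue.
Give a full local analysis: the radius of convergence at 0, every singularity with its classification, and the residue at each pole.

Branch term (1)*sqrt(1 - μ/(-1/2)): its argument vanishes at μ = -1/2, a square-root branch point, modulus 1/2.
The radius of convergence is the smallest modulus among the singular points: 1/2.

Radius of convergence at 0: 1/2.
At -1/2: an algebraic (square-root) branch point.


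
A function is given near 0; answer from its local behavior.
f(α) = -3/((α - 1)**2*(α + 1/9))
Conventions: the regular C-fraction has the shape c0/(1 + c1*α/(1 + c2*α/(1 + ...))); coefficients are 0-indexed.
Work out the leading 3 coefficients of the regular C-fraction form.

Taylor coefficients (expand at 0): a_0 = -27, a_1 = 189, a_2 = -1782.
c0 = a_0 = -27. Peel one level at a time: if S = 1 + c*α/S' with S'(0) = 1, then c is the α-coefficient of S and S' = c*α/(S - 1).
S_1 = c0/f = 1 + (7)*α + (-17)*α^2 + ...; c1 = 7.
S_2 = c1*α/(S_1 - 1) = 1 + (17/7)*α + ...; c2 = 17/7.

The regular C-fraction coefficients are [-27, 7, 17/7].


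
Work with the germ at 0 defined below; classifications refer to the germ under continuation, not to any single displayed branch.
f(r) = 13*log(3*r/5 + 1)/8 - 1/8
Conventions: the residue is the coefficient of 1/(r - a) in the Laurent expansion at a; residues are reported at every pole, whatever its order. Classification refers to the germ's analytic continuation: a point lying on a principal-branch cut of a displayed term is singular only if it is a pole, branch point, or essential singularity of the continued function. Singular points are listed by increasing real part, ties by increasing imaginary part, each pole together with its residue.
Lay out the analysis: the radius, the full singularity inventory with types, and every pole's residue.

Radius of convergence at 0: 5/3.
At -5/3: a logarithmic branch point.

Branch term (13/8)*log(1 - r/(-5/3)): its argument vanishes at r = -5/3, a logarithmic branch point, modulus 5/3.
The radius of convergence is the smallest modulus among the singular points: 5/3.


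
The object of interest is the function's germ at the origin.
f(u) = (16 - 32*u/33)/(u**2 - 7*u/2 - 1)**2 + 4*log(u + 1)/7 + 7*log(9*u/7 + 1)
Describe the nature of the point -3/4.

The point is a regular point.

Denominator factors: u**2 - 7*u/2 - 1 = 35/16 at u = -3/4 — none vanishes.
Branch term log(1 - u/(-7/9)): argument at -3/4 is 1/28, nonzero, so -3/4 is not its branch point (a point on a principal cut is still regular for the continued germ).
Branch term log(1 - u/(-1)): argument at -3/4 is 1/4, nonzero, so -3/4 is not its branch point (a point on a principal cut is still regular for the continued germ).
So the germ continues analytically to -3/4.


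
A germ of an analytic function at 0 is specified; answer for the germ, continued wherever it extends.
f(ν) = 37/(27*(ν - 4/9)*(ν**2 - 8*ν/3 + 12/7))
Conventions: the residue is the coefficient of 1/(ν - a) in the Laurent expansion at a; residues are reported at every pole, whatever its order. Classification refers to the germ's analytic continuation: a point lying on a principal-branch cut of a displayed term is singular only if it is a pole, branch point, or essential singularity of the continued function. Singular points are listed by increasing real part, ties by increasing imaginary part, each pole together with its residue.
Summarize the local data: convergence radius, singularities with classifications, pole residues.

Radius of convergence at 0: 4/9.
At 4/9: a pole of order 1; residue 777/412.
At 4/3 - (2/21)*sqrt(7): a pole of order 1; residue -777/824 - (259/206)*sqrt(7).
At 4/3 + (2/21)*sqrt(7): a pole of order 1; residue -777/824 + (259/206)*sqrt(7).


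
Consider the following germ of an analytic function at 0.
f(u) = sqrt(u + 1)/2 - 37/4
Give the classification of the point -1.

The point is an algebraic (square-root) branch point.

The term (1/2)*sqrt(1 - u/(-1)) has argument 1 - -1/(-1) = 0 at -1: a square-root (algebraic, two-sheeted) branch point; the remaining terms are analytic or single-valued there.


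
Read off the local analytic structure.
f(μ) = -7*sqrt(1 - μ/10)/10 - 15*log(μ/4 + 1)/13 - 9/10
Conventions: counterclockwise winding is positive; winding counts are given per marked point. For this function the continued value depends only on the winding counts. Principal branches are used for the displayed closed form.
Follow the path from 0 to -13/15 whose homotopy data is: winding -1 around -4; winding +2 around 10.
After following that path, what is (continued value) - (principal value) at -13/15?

Continued minus principal equals (30/13)*pi*i.

The rational part is single-valued and drops out of the difference; each branch term changes only by its own monodromy.
(-15/13)*log(1 - μ/(-4)): each positive loop around -4 adds 2*pi*i to the log, so winding -1 contributes (-15/13)*(-1)*2*pi*i = (30/13)*pi*i.
(-7/10)*sqrt(1 - μ/(10)): winding +2 is even, the square root returns to the same sheet, contribution 0.
Summing the contributions at μ = -13/15 gives (30/13)*pi*i.


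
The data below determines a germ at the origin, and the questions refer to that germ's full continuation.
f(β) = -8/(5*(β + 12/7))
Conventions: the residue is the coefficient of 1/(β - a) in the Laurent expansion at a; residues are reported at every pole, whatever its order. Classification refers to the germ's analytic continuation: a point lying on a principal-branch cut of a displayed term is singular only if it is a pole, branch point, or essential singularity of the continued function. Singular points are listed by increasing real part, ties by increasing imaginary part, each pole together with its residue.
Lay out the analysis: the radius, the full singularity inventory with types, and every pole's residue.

Denominator factor (β + 12/7): pole of order 1 at -12/7, modulus 12/7.
The radius of convergence is the smallest modulus among the singular points: 12/7.
At the order-1 pole -12/7 set g(β) = (β - (-12/7))*f(β) = -8/5.
Simple pole: residue = g(a) at a = -12/7, which is -8/5.

Radius of convergence at 0: 12/7.
At -12/7: a pole of order 1; residue -8/5.


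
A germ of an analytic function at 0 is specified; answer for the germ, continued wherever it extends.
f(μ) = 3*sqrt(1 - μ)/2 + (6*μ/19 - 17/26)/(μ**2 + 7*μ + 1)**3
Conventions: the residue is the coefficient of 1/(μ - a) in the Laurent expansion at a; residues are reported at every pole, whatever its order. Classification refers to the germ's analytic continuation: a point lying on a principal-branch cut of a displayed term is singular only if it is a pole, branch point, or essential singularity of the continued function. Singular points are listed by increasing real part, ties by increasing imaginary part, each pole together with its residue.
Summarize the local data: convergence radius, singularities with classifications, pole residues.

Radius of convergence at 0: 7/2 - (3/2)*sqrt(5).
At -7/2 - (3/2)*sqrt(5): a pole of order 3; residue (869/2500875)*sqrt(5).
At -7/2 + (3/2)*sqrt(5): a pole of order 3; residue -(869/2500875)*sqrt(5).
At 1: an algebraic (square-root) branch point.

Denominator factor (μ**2 + 7*μ + 1)^3: discriminant 45, real irrational roots -7/2 + (3/2)*sqrt(5) and -7/2 - (3/2)*sqrt(5); poles of order 3, moduli 7/2 - (3/2)*sqrt(5) and 7/2 + (3/2)*sqrt(5).
Branch term (3/2)*sqrt(1 - μ/(1)): its argument vanishes at μ = 1, a square-root branch point, modulus 1.
The radius of convergence is the smallest modulus among the singular points: 7/2 - (3/2)*sqrt(5).
The branch term is analytic at -7/2 - (3/2)*sqrt(5) and contributes nothing to the residue; only the rational part matters.
The factor μ**2 + 7*μ + 1 splits as (μ - a)(μ - a') with a = -7/2 - (3/2)*sqrt(5), a' = -7/2 + (3/2)*sqrt(5). At the order-3 pole a set g(μ) = (μ - a)^3*(rational part) = [6*μ/19 - 17/26] / (μ - a')^3.
Order-3 pole: residue = g''(a)/2; g''(-7/2 - (3/2)*sqrt(5)) = (1738/2500875)*sqrt(5), so the residue is (869/2500875)*sqrt(5).
The branch term is analytic at -7/2 + (3/2)*sqrt(5) and contributes nothing to the residue; only the rational part matters.
The factor μ**2 + 7*μ + 1 splits as (μ - a)(μ - a') with a = -7/2 + (3/2)*sqrt(5), a' = -7/2 - (3/2)*sqrt(5). At the order-3 pole a set g(μ) = (μ - a)^3*(rational part) = [6*μ/19 - 17/26] / (μ - a')^3.
Order-3 pole: residue = g''(a)/2; g''(-7/2 + (3/2)*sqrt(5)) = -(1738/2500875)*sqrt(5), so the residue is -(869/2500875)*sqrt(5).
List the singular points by increasing real part (a conjugate pair: the negative imaginary part first).


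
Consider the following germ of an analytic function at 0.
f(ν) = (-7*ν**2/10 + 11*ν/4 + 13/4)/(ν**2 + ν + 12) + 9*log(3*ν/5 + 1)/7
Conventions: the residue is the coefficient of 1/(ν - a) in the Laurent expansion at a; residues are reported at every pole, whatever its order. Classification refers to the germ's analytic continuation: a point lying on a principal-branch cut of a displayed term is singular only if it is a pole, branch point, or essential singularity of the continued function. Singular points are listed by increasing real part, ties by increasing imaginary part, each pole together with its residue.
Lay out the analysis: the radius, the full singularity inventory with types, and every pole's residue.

Radius of convergence at 0: 5/3.
At -5/3: a logarithmic branch point.
At (-1/2) - ((1/2)*sqrt(47))*i: a pole of order 1; residue (69/40) + ((397/1880)*sqrt(47))*i.
At (-1/2) + ((1/2)*sqrt(47))*i: a pole of order 1; residue (69/40) - ((397/1880)*sqrt(47))*i.


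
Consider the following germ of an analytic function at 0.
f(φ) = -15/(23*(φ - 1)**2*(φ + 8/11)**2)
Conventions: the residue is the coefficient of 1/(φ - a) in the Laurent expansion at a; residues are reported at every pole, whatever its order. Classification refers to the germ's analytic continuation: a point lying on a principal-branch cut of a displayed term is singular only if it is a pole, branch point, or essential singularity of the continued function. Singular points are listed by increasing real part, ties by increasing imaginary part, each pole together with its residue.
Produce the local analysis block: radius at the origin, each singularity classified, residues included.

Denominator factor (φ + 8/11)^2: pole of order 2 at -8/11, modulus 8/11.
Denominator factor (φ - 1)^2: pole of order 2 at 1, modulus 1.
The radius of convergence is the smallest modulus among the singular points: 8/11.
At the order-2 pole -8/11 set g(φ) = (φ - (-8/11))^2*f(φ) = -15/(23*(φ - 1)**2).
Order-2 pole: residue = g'(a); g'(-8/11) = -39930/157757, so the residue is -39930/157757.
At the order-2 pole 1 set g(φ) = (φ - (1))^2*f(φ) = -15/(23*(φ + 8/11)**2).
Order-2 pole: residue = g'(a); g'(1) = 39930/157757, so the residue is 39930/157757.
List the singular points by increasing real part (a conjugate pair: the negative imaginary part first).

Radius of convergence at 0: 8/11.
At -8/11: a pole of order 2; residue -39930/157757.
At 1: a pole of order 2; residue 39930/157757.


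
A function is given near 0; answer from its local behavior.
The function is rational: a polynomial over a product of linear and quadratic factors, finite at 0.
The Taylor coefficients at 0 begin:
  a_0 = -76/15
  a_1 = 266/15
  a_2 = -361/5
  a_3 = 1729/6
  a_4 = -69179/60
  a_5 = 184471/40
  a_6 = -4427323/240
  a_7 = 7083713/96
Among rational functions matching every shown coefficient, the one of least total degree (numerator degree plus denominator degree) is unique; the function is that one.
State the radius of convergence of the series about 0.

No rational of total degree below 2 reproduces all 8 coefficients; solving the [0/2] Pade equations on them gives f(σ) = 38/(15*(σ - 2)*(σ + 1/4)), whose expansion matches every shown term.
Denominator factor (σ - 2): pole of order 1 at 2, modulus 2.
Denominator factor (σ + 1/4): pole of order 1 at -1/4, modulus 1/4.
The radius of convergence is the smallest modulus among the singular points: 1/4.

The radius of convergence is 1/4.


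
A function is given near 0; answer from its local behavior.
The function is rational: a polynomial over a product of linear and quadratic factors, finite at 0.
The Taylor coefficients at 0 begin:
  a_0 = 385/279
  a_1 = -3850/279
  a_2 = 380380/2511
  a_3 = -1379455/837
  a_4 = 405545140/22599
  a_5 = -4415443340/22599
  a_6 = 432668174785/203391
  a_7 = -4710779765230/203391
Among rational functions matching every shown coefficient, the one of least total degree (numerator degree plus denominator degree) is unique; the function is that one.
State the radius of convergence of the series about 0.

No rational of total degree below 3 reproduces all 8 coefficients; solving the [0/3] Pade equations on them gives f(ζ) = -35/(31*(ζ - 1)*(ζ**2 + 9*ζ + 9/11)), whose expansion matches every shown term.
Denominator factor (ζ**2 + 9*ζ + 9/11): discriminant 855/11, real irrational roots -9/2 + (3/22)*sqrt(1045) and -9/2 - (3/22)*sqrt(1045); poles of order 1, moduli 9/2 - (3/22)*sqrt(1045) and 9/2 + (3/22)*sqrt(1045).
Denominator factor (ζ - 1): pole of order 1 at 1, modulus 1.
The radius of convergence is the smallest modulus among the singular points: 9/2 - (3/22)*sqrt(1045).

The radius of convergence is 9/2 - (3/22)*sqrt(1045).


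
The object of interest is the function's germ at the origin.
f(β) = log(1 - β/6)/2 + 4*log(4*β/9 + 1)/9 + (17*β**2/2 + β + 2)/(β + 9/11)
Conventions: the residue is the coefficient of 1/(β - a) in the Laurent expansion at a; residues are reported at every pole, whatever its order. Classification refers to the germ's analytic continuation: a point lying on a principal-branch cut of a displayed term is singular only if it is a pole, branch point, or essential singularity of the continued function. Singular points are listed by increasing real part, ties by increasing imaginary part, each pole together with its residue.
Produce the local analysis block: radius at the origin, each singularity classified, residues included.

Denominator factor (β + 9/11): pole of order 1 at -9/11, modulus 9/11.
Branch term (1/2)*log(1 - β/(6)): its argument vanishes at β = 6, a logarithmic branch point, modulus 6.
Branch term (4/9)*log(1 - β/(-9/4)): its argument vanishes at β = -9/4, a logarithmic branch point, modulus 9/4.
The radius of convergence is the smallest modulus among the singular points: 9/11.
The branch terms are analytic at -9/11 and contribute nothing to the residue; only the rational part matters.
At the order-1 pole -9/11 set g(β) = (β - (-9/11))*(rational part) = 17*β**2/2 + β + 2.
Simple pole: residue = g(a) at a = -9/11, which is 1663/242.
List the singular points by increasing real part (a conjugate pair: the negative imaginary part first).

Radius of convergence at 0: 9/11.
At -9/4: a logarithmic branch point.
At -9/11: a pole of order 1; residue 1663/242.
At 6: a logarithmic branch point.


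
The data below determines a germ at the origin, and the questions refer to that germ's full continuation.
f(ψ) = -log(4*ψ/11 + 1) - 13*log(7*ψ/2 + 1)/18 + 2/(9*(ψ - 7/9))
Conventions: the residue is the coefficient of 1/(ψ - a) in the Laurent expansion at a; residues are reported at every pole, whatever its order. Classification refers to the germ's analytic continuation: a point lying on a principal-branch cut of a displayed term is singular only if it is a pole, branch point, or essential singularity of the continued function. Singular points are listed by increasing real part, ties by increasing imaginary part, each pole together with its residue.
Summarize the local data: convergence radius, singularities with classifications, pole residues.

Denominator factor (ψ - 7/9): pole of order 1 at 7/9, modulus 7/9.
Branch term (-13/18)*log(1 - ψ/(-2/7)): its argument vanishes at ψ = -2/7, a logarithmic branch point, modulus 2/7.
Branch term (-1)*log(1 - ψ/(-11/4)): its argument vanishes at ψ = -11/4, a logarithmic branch point, modulus 11/4.
The radius of convergence is the smallest modulus among the singular points: 2/7.
The branch terms are analytic at 7/9 and contribute nothing to the residue; only the rational part matters.
At the order-1 pole 7/9 set g(ψ) = (ψ - (7/9))*(rational part) = 2/9.
Simple pole: residue = g(a) at a = 7/9, which is 2/9.
List the singular points by increasing real part (a conjugate pair: the negative imaginary part first).

Radius of convergence at 0: 2/7.
At -11/4: a logarithmic branch point.
At -2/7: a logarithmic branch point.
At 7/9: a pole of order 1; residue 2/9.


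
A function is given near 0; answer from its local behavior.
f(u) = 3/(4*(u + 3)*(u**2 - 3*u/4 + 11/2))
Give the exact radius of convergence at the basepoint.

Denominator factor (u + 3): pole of order 1 at -3, modulus 3.
Denominator factor (u**2 - 3*u/4 + 11/2): discriminant -343/16, complex-conjugate roots (3/8) + ((7/8)*sqrt(7))*i and (3/8) - ((7/8)*sqrt(7))*i; poles of order 1, moduli (1/2)*sqrt(22) and (1/2)*sqrt(22).
The radius of convergence is the smallest modulus among the singular points: (1/2)*sqrt(22).

The radius of convergence is (1/2)*sqrt(22).


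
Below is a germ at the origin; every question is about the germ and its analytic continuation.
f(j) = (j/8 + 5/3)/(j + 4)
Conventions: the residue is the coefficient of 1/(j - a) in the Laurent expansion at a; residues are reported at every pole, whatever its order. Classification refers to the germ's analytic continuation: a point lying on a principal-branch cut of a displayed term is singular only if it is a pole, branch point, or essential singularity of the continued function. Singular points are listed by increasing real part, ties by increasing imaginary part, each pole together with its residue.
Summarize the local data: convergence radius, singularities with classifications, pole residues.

Radius of convergence at 0: 4.
At -4: a pole of order 1; residue 7/6.

Denominator factor (j + 4): pole of order 1 at -4, modulus 4.
The radius of convergence is the smallest modulus among the singular points: 4.
At the order-1 pole -4 set g(j) = (j - (-4))*f(j) = j/8 + 5/3.
Simple pole: residue = g(a) at a = -4, which is 7/6.


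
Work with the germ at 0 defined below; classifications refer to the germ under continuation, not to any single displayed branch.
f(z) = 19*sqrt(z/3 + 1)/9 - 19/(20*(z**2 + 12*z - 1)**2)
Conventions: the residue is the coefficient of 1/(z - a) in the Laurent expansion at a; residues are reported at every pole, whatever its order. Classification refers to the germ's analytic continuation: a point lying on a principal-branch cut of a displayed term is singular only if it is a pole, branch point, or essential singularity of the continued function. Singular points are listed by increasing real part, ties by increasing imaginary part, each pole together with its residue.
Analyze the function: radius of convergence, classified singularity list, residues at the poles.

Denominator factor (z**2 + 12*z - 1)^2: discriminant 148, real irrational roots -6 + sqrt(37) and -6 - sqrt(37); poles of order 2, moduli -6 + sqrt(37) and 6 + sqrt(37).
Branch term (19/9)*sqrt(1 - z/(-3)): its argument vanishes at z = -3, a square-root branch point, modulus 3.
The radius of convergence is the smallest modulus among the singular points: -6 + sqrt(37).
The branch term is analytic at -6 - sqrt(37) and contributes nothing to the residue; only the rational part matters.
The factor z**2 + 12*z - 1 splits as (z - a)(z - a') with a = -6 - sqrt(37), a' = -6 + sqrt(37). At the order-2 pole a set g(z) = (z - a)^2*(rational part) = [-19/20] / (z - a')^2.
Order-2 pole: residue = g'(a); g'(-6 - sqrt(37)) = -(19/109520)*sqrt(37), so the residue is -(19/109520)*sqrt(37).
The branch term is analytic at -6 + sqrt(37) and contributes nothing to the residue; only the rational part matters.
The factor z**2 + 12*z - 1 splits as (z - a)(z - a') with a = -6 + sqrt(37), a' = -6 - sqrt(37). At the order-2 pole a set g(z) = (z - a)^2*(rational part) = [-19/20] / (z - a')^2.
Order-2 pole: residue = g'(a); g'(-6 + sqrt(37)) = (19/109520)*sqrt(37), so the residue is (19/109520)*sqrt(37).
List the singular points by increasing real part (a conjugate pair: the negative imaginary part first).

Radius of convergence at 0: -6 + sqrt(37).
At -6 - sqrt(37): a pole of order 2; residue -(19/109520)*sqrt(37).
At -3: an algebraic (square-root) branch point.
At -6 + sqrt(37): a pole of order 2; residue (19/109520)*sqrt(37).


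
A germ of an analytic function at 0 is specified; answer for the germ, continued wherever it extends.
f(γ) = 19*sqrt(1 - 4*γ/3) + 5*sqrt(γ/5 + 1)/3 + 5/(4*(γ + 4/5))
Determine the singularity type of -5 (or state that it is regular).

The term (5/3)*sqrt(1 - γ/(-5)) has argument 1 - -5/(-5) = 0 at -5: a square-root (algebraic, two-sheeted) branch point; the remaining terms are analytic or single-valued there.

The point is an algebraic (square-root) branch point.


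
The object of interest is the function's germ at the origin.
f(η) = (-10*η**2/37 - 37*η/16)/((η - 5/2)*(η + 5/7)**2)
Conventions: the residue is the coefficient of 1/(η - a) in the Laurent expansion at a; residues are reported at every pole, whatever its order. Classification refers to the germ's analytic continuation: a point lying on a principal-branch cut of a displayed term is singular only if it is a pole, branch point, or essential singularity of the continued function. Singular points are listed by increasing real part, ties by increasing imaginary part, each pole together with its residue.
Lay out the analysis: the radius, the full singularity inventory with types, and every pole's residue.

Denominator factor (η + 5/7)^2: pole of order 2 at -5/7, modulus 5/7.
Denominator factor (η - 5/2): pole of order 1 at 5/2, modulus 5/2.
The radius of convergence is the smallest modulus among the singular points: 5/7.
At the order-2 pole -5/7 set g(η) = (η - (-5/7))^2*f(η) = (-10*η**2/37 - 37*η/16)/(η - 5/2).
Order-2 pole: residue = g'(a); g'(-5/7) = 54281/119880, so the residue is 54281/119880.
At the order-1 pole 5/2 set g(η) = (η - (5/2))*f(η) = (-10*η**2/37 - 37*η/16)/(η + 5/7)**2.
Simple pole: residue = g(a) at a = 5/2, which is -86681/119880.
List the singular points by increasing real part (a conjugate pair: the negative imaginary part first).

Radius of convergence at 0: 5/7.
At -5/7: a pole of order 2; residue 54281/119880.
At 5/2: a pole of order 1; residue -86681/119880.


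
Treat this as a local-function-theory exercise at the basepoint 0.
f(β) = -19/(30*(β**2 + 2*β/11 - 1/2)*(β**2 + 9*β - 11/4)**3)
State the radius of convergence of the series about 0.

Denominator factor (β**2 + 9*β - 11/4)^3: discriminant 92, real irrational roots -9/2 + sqrt(23) and -9/2 - sqrt(23); poles of order 3, moduli -9/2 + sqrt(23) and 9/2 + sqrt(23).
Denominator factor (β**2 + 2*β/11 - 1/2): discriminant 246/121, real irrational roots -1/11 + (1/22)*sqrt(246) and -1/11 - (1/22)*sqrt(246); poles of order 1, moduli -1/11 + (1/22)*sqrt(246) and 1/11 + (1/22)*sqrt(246).
The radius of convergence is the smallest modulus among the singular points: -9/2 + sqrt(23).

The radius of convergence is -9/2 + sqrt(23).


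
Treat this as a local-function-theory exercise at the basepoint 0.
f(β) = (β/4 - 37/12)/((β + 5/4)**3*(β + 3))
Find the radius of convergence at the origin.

The radius of convergence is 5/4.

Denominator factor (β + 5/4)^3: pole of order 3 at -5/4, modulus 5/4.
Denominator factor (β + 3): pole of order 1 at -3, modulus 3.
The radius of convergence is the smallest modulus among the singular points: 5/4.


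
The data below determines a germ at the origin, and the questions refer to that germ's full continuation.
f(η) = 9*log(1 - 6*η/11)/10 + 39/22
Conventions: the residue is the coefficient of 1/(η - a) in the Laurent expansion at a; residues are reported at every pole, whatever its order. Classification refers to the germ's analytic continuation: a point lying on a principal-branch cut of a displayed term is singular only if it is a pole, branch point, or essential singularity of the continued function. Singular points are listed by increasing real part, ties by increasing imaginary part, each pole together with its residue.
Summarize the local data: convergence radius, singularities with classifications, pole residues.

Branch term (9/10)*log(1 - η/(11/6)): its argument vanishes at η = 11/6, a logarithmic branch point, modulus 11/6.
The radius of convergence is the smallest modulus among the singular points: 11/6.

Radius of convergence at 0: 11/6.
At 11/6: a logarithmic branch point.
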